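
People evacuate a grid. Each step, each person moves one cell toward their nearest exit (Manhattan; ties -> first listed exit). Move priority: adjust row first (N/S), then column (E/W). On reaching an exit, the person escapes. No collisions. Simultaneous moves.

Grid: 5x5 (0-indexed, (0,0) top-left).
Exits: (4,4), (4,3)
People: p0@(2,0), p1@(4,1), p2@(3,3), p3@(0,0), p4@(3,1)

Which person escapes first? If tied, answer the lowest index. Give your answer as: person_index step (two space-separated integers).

Answer: 2 1

Derivation:
Step 1: p0:(2,0)->(3,0) | p1:(4,1)->(4,2) | p2:(3,3)->(4,3)->EXIT | p3:(0,0)->(1,0) | p4:(3,1)->(4,1)
Step 2: p0:(3,0)->(4,0) | p1:(4,2)->(4,3)->EXIT | p2:escaped | p3:(1,0)->(2,0) | p4:(4,1)->(4,2)
Step 3: p0:(4,0)->(4,1) | p1:escaped | p2:escaped | p3:(2,0)->(3,0) | p4:(4,2)->(4,3)->EXIT
Step 4: p0:(4,1)->(4,2) | p1:escaped | p2:escaped | p3:(3,0)->(4,0) | p4:escaped
Step 5: p0:(4,2)->(4,3)->EXIT | p1:escaped | p2:escaped | p3:(4,0)->(4,1) | p4:escaped
Step 6: p0:escaped | p1:escaped | p2:escaped | p3:(4,1)->(4,2) | p4:escaped
Step 7: p0:escaped | p1:escaped | p2:escaped | p3:(4,2)->(4,3)->EXIT | p4:escaped
Exit steps: [5, 2, 1, 7, 3]
First to escape: p2 at step 1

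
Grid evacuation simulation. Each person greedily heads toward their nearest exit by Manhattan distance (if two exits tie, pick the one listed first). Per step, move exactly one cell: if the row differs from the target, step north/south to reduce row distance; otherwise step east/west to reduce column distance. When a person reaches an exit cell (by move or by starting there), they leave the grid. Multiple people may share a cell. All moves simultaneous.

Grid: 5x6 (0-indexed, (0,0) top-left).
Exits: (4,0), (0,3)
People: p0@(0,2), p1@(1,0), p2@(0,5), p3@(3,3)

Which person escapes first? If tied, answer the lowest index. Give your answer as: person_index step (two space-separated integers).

Answer: 0 1

Derivation:
Step 1: p0:(0,2)->(0,3)->EXIT | p1:(1,0)->(2,0) | p2:(0,5)->(0,4) | p3:(3,3)->(2,3)
Step 2: p0:escaped | p1:(2,0)->(3,0) | p2:(0,4)->(0,3)->EXIT | p3:(2,3)->(1,3)
Step 3: p0:escaped | p1:(3,0)->(4,0)->EXIT | p2:escaped | p3:(1,3)->(0,3)->EXIT
Exit steps: [1, 3, 2, 3]
First to escape: p0 at step 1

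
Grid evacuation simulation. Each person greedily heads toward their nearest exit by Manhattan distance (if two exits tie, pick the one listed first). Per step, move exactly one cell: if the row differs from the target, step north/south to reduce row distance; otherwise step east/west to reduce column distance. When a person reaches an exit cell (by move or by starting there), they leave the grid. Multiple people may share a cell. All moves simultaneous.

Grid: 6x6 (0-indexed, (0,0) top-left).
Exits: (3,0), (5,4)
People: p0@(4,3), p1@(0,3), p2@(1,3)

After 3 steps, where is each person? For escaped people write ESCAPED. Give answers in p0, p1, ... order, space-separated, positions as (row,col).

Step 1: p0:(4,3)->(5,3) | p1:(0,3)->(1,3) | p2:(1,3)->(2,3)
Step 2: p0:(5,3)->(5,4)->EXIT | p1:(1,3)->(2,3) | p2:(2,3)->(3,3)
Step 3: p0:escaped | p1:(2,3)->(3,3) | p2:(3,3)->(3,2)

ESCAPED (3,3) (3,2)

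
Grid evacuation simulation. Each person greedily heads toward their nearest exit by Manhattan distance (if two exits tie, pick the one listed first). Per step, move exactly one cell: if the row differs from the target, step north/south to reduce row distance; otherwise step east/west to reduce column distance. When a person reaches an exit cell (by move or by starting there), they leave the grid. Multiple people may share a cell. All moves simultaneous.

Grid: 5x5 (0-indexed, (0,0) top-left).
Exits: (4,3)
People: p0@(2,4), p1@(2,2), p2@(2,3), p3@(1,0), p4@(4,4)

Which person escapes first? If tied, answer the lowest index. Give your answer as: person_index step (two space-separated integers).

Answer: 4 1

Derivation:
Step 1: p0:(2,4)->(3,4) | p1:(2,2)->(3,2) | p2:(2,3)->(3,3) | p3:(1,0)->(2,0) | p4:(4,4)->(4,3)->EXIT
Step 2: p0:(3,4)->(4,4) | p1:(3,2)->(4,2) | p2:(3,3)->(4,3)->EXIT | p3:(2,0)->(3,0) | p4:escaped
Step 3: p0:(4,4)->(4,3)->EXIT | p1:(4,2)->(4,3)->EXIT | p2:escaped | p3:(3,0)->(4,0) | p4:escaped
Step 4: p0:escaped | p1:escaped | p2:escaped | p3:(4,0)->(4,1) | p4:escaped
Step 5: p0:escaped | p1:escaped | p2:escaped | p3:(4,1)->(4,2) | p4:escaped
Step 6: p0:escaped | p1:escaped | p2:escaped | p3:(4,2)->(4,3)->EXIT | p4:escaped
Exit steps: [3, 3, 2, 6, 1]
First to escape: p4 at step 1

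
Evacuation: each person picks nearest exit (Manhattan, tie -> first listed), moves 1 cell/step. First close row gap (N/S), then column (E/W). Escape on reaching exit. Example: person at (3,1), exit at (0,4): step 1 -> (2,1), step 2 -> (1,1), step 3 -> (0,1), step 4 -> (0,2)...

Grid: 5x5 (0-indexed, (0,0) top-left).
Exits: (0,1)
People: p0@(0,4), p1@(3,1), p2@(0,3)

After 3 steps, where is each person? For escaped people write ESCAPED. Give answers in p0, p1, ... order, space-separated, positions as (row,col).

Step 1: p0:(0,4)->(0,3) | p1:(3,1)->(2,1) | p2:(0,3)->(0,2)
Step 2: p0:(0,3)->(0,2) | p1:(2,1)->(1,1) | p2:(0,2)->(0,1)->EXIT
Step 3: p0:(0,2)->(0,1)->EXIT | p1:(1,1)->(0,1)->EXIT | p2:escaped

ESCAPED ESCAPED ESCAPED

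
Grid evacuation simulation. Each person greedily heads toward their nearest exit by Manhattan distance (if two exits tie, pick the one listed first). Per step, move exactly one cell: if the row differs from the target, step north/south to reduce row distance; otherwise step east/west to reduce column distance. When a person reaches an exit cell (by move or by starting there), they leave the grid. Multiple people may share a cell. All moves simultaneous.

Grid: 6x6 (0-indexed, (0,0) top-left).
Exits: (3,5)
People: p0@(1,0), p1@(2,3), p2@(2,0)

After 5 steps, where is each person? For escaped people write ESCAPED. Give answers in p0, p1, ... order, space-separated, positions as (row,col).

Step 1: p0:(1,0)->(2,0) | p1:(2,3)->(3,3) | p2:(2,0)->(3,0)
Step 2: p0:(2,0)->(3,0) | p1:(3,3)->(3,4) | p2:(3,0)->(3,1)
Step 3: p0:(3,0)->(3,1) | p1:(3,4)->(3,5)->EXIT | p2:(3,1)->(3,2)
Step 4: p0:(3,1)->(3,2) | p1:escaped | p2:(3,2)->(3,3)
Step 5: p0:(3,2)->(3,3) | p1:escaped | p2:(3,3)->(3,4)

(3,3) ESCAPED (3,4)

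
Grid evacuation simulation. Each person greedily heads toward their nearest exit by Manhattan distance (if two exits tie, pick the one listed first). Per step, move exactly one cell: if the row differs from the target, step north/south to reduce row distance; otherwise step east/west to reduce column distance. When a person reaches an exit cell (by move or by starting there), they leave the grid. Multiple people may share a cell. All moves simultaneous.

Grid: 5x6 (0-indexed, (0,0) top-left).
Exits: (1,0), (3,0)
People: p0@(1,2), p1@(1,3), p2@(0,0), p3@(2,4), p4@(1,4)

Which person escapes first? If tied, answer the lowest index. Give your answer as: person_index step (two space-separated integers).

Answer: 2 1

Derivation:
Step 1: p0:(1,2)->(1,1) | p1:(1,3)->(1,2) | p2:(0,0)->(1,0)->EXIT | p3:(2,4)->(1,4) | p4:(1,4)->(1,3)
Step 2: p0:(1,1)->(1,0)->EXIT | p1:(1,2)->(1,1) | p2:escaped | p3:(1,4)->(1,3) | p4:(1,3)->(1,2)
Step 3: p0:escaped | p1:(1,1)->(1,0)->EXIT | p2:escaped | p3:(1,3)->(1,2) | p4:(1,2)->(1,1)
Step 4: p0:escaped | p1:escaped | p2:escaped | p3:(1,2)->(1,1) | p4:(1,1)->(1,0)->EXIT
Step 5: p0:escaped | p1:escaped | p2:escaped | p3:(1,1)->(1,0)->EXIT | p4:escaped
Exit steps: [2, 3, 1, 5, 4]
First to escape: p2 at step 1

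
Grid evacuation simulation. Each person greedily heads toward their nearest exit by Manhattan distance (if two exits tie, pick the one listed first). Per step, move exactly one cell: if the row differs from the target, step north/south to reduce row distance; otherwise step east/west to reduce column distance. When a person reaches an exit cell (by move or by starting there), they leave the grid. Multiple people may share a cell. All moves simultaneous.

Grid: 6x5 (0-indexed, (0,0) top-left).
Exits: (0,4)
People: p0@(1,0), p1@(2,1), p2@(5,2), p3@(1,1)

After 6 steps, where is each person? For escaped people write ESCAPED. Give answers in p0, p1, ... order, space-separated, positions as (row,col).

Step 1: p0:(1,0)->(0,0) | p1:(2,1)->(1,1) | p2:(5,2)->(4,2) | p3:(1,1)->(0,1)
Step 2: p0:(0,0)->(0,1) | p1:(1,1)->(0,1) | p2:(4,2)->(3,2) | p3:(0,1)->(0,2)
Step 3: p0:(0,1)->(0,2) | p1:(0,1)->(0,2) | p2:(3,2)->(2,2) | p3:(0,2)->(0,3)
Step 4: p0:(0,2)->(0,3) | p1:(0,2)->(0,3) | p2:(2,2)->(1,2) | p3:(0,3)->(0,4)->EXIT
Step 5: p0:(0,3)->(0,4)->EXIT | p1:(0,3)->(0,4)->EXIT | p2:(1,2)->(0,2) | p3:escaped
Step 6: p0:escaped | p1:escaped | p2:(0,2)->(0,3) | p3:escaped

ESCAPED ESCAPED (0,3) ESCAPED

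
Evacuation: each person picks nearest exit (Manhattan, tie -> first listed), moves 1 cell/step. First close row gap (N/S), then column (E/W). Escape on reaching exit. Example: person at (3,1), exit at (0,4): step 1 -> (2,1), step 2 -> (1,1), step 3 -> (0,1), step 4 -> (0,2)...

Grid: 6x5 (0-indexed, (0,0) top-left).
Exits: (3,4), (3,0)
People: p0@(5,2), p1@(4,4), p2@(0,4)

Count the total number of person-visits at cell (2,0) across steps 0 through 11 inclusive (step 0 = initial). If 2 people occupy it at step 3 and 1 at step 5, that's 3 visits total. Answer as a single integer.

Answer: 0

Derivation:
Step 0: p0@(5,2) p1@(4,4) p2@(0,4) -> at (2,0): 0 [-], cum=0
Step 1: p0@(4,2) p1@ESC p2@(1,4) -> at (2,0): 0 [-], cum=0
Step 2: p0@(3,2) p1@ESC p2@(2,4) -> at (2,0): 0 [-], cum=0
Step 3: p0@(3,3) p1@ESC p2@ESC -> at (2,0): 0 [-], cum=0
Step 4: p0@ESC p1@ESC p2@ESC -> at (2,0): 0 [-], cum=0
Total visits = 0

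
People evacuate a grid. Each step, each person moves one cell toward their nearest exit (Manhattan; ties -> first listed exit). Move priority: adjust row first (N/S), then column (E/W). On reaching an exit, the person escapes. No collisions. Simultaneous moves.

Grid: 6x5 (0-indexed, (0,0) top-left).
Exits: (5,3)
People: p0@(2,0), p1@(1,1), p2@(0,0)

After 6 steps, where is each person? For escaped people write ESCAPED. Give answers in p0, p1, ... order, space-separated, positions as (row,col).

Step 1: p0:(2,0)->(3,0) | p1:(1,1)->(2,1) | p2:(0,0)->(1,0)
Step 2: p0:(3,0)->(4,0) | p1:(2,1)->(3,1) | p2:(1,0)->(2,0)
Step 3: p0:(4,0)->(5,0) | p1:(3,1)->(4,1) | p2:(2,0)->(3,0)
Step 4: p0:(5,0)->(5,1) | p1:(4,1)->(5,1) | p2:(3,0)->(4,0)
Step 5: p0:(5,1)->(5,2) | p1:(5,1)->(5,2) | p2:(4,0)->(5,0)
Step 6: p0:(5,2)->(5,3)->EXIT | p1:(5,2)->(5,3)->EXIT | p2:(5,0)->(5,1)

ESCAPED ESCAPED (5,1)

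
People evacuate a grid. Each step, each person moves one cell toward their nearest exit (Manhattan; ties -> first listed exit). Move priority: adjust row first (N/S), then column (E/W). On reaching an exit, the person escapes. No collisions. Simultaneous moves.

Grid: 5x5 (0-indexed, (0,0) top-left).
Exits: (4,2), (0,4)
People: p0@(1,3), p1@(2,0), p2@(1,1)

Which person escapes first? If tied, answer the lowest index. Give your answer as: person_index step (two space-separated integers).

Step 1: p0:(1,3)->(0,3) | p1:(2,0)->(3,0) | p2:(1,1)->(2,1)
Step 2: p0:(0,3)->(0,4)->EXIT | p1:(3,0)->(4,0) | p2:(2,1)->(3,1)
Step 3: p0:escaped | p1:(4,0)->(4,1) | p2:(3,1)->(4,1)
Step 4: p0:escaped | p1:(4,1)->(4,2)->EXIT | p2:(4,1)->(4,2)->EXIT
Exit steps: [2, 4, 4]
First to escape: p0 at step 2

Answer: 0 2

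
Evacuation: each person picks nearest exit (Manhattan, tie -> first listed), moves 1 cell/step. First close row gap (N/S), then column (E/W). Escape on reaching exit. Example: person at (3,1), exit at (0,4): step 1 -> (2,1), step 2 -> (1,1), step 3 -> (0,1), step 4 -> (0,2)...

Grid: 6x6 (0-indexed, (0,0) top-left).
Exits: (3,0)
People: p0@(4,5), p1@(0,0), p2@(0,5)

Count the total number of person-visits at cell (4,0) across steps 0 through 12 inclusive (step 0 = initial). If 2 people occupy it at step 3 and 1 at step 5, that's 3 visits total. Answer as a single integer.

Answer: 0

Derivation:
Step 0: p0@(4,5) p1@(0,0) p2@(0,5) -> at (4,0): 0 [-], cum=0
Step 1: p0@(3,5) p1@(1,0) p2@(1,5) -> at (4,0): 0 [-], cum=0
Step 2: p0@(3,4) p1@(2,0) p2@(2,5) -> at (4,0): 0 [-], cum=0
Step 3: p0@(3,3) p1@ESC p2@(3,5) -> at (4,0): 0 [-], cum=0
Step 4: p0@(3,2) p1@ESC p2@(3,4) -> at (4,0): 0 [-], cum=0
Step 5: p0@(3,1) p1@ESC p2@(3,3) -> at (4,0): 0 [-], cum=0
Step 6: p0@ESC p1@ESC p2@(3,2) -> at (4,0): 0 [-], cum=0
Step 7: p0@ESC p1@ESC p2@(3,1) -> at (4,0): 0 [-], cum=0
Step 8: p0@ESC p1@ESC p2@ESC -> at (4,0): 0 [-], cum=0
Total visits = 0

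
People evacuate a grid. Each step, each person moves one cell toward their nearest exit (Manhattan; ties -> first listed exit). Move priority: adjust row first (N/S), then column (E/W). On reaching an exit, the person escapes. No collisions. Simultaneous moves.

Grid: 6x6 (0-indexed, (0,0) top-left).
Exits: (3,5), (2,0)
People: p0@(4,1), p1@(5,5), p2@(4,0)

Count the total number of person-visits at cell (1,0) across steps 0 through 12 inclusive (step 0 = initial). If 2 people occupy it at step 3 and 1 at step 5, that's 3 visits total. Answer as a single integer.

Answer: 0

Derivation:
Step 0: p0@(4,1) p1@(5,5) p2@(4,0) -> at (1,0): 0 [-], cum=0
Step 1: p0@(3,1) p1@(4,5) p2@(3,0) -> at (1,0): 0 [-], cum=0
Step 2: p0@(2,1) p1@ESC p2@ESC -> at (1,0): 0 [-], cum=0
Step 3: p0@ESC p1@ESC p2@ESC -> at (1,0): 0 [-], cum=0
Total visits = 0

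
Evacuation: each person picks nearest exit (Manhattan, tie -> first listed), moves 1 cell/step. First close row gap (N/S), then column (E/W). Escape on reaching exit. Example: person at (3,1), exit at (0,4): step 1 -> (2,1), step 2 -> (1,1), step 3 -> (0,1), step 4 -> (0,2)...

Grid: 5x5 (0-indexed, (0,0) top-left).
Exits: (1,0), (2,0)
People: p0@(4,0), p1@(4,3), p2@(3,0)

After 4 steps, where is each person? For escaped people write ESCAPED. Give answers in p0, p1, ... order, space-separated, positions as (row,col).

Step 1: p0:(4,0)->(3,0) | p1:(4,3)->(3,3) | p2:(3,0)->(2,0)->EXIT
Step 2: p0:(3,0)->(2,0)->EXIT | p1:(3,3)->(2,3) | p2:escaped
Step 3: p0:escaped | p1:(2,3)->(2,2) | p2:escaped
Step 4: p0:escaped | p1:(2,2)->(2,1) | p2:escaped

ESCAPED (2,1) ESCAPED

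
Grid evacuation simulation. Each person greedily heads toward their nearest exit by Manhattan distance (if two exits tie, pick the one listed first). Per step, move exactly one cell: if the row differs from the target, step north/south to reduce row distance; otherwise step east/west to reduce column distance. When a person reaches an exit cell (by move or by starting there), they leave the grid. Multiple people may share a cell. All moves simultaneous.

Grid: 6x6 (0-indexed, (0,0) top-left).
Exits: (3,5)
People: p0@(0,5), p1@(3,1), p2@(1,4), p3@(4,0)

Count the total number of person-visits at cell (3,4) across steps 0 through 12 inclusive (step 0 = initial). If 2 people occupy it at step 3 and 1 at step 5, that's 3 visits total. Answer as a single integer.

Step 0: p0@(0,5) p1@(3,1) p2@(1,4) p3@(4,0) -> at (3,4): 0 [-], cum=0
Step 1: p0@(1,5) p1@(3,2) p2@(2,4) p3@(3,0) -> at (3,4): 0 [-], cum=0
Step 2: p0@(2,5) p1@(3,3) p2@(3,4) p3@(3,1) -> at (3,4): 1 [p2], cum=1
Step 3: p0@ESC p1@(3,4) p2@ESC p3@(3,2) -> at (3,4): 1 [p1], cum=2
Step 4: p0@ESC p1@ESC p2@ESC p3@(3,3) -> at (3,4): 0 [-], cum=2
Step 5: p0@ESC p1@ESC p2@ESC p3@(3,4) -> at (3,4): 1 [p3], cum=3
Step 6: p0@ESC p1@ESC p2@ESC p3@ESC -> at (3,4): 0 [-], cum=3
Total visits = 3

Answer: 3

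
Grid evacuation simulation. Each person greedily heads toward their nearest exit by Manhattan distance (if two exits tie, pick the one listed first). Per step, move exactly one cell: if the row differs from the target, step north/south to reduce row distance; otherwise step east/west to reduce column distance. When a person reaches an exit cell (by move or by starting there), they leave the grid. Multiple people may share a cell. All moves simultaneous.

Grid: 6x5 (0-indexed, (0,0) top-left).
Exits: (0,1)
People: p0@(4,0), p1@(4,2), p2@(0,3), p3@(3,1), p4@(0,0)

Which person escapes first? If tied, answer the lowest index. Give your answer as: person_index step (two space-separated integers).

Answer: 4 1

Derivation:
Step 1: p0:(4,0)->(3,0) | p1:(4,2)->(3,2) | p2:(0,3)->(0,2) | p3:(3,1)->(2,1) | p4:(0,0)->(0,1)->EXIT
Step 2: p0:(3,0)->(2,0) | p1:(3,2)->(2,2) | p2:(0,2)->(0,1)->EXIT | p3:(2,1)->(1,1) | p4:escaped
Step 3: p0:(2,0)->(1,0) | p1:(2,2)->(1,2) | p2:escaped | p3:(1,1)->(0,1)->EXIT | p4:escaped
Step 4: p0:(1,0)->(0,0) | p1:(1,2)->(0,2) | p2:escaped | p3:escaped | p4:escaped
Step 5: p0:(0,0)->(0,1)->EXIT | p1:(0,2)->(0,1)->EXIT | p2:escaped | p3:escaped | p4:escaped
Exit steps: [5, 5, 2, 3, 1]
First to escape: p4 at step 1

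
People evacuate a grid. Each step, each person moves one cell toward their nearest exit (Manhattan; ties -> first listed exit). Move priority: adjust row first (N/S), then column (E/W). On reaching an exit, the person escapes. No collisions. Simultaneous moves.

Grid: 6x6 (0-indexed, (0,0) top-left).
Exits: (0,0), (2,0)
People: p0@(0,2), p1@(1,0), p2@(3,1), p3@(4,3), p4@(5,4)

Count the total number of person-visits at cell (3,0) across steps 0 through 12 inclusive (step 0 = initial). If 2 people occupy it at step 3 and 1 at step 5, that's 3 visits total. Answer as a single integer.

Step 0: p0@(0,2) p1@(1,0) p2@(3,1) p3@(4,3) p4@(5,4) -> at (3,0): 0 [-], cum=0
Step 1: p0@(0,1) p1@ESC p2@(2,1) p3@(3,3) p4@(4,4) -> at (3,0): 0 [-], cum=0
Step 2: p0@ESC p1@ESC p2@ESC p3@(2,3) p4@(3,4) -> at (3,0): 0 [-], cum=0
Step 3: p0@ESC p1@ESC p2@ESC p3@(2,2) p4@(2,4) -> at (3,0): 0 [-], cum=0
Step 4: p0@ESC p1@ESC p2@ESC p3@(2,1) p4@(2,3) -> at (3,0): 0 [-], cum=0
Step 5: p0@ESC p1@ESC p2@ESC p3@ESC p4@(2,2) -> at (3,0): 0 [-], cum=0
Step 6: p0@ESC p1@ESC p2@ESC p3@ESC p4@(2,1) -> at (3,0): 0 [-], cum=0
Step 7: p0@ESC p1@ESC p2@ESC p3@ESC p4@ESC -> at (3,0): 0 [-], cum=0
Total visits = 0

Answer: 0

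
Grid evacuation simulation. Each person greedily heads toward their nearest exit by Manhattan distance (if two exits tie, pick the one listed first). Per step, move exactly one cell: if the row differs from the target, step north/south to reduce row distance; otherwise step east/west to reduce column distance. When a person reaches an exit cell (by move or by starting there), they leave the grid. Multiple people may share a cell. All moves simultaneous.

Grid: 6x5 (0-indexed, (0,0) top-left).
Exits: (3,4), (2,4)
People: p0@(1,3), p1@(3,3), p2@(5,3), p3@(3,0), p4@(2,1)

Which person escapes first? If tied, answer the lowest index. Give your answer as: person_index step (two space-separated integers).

Step 1: p0:(1,3)->(2,3) | p1:(3,3)->(3,4)->EXIT | p2:(5,3)->(4,3) | p3:(3,0)->(3,1) | p4:(2,1)->(2,2)
Step 2: p0:(2,3)->(2,4)->EXIT | p1:escaped | p2:(4,3)->(3,3) | p3:(3,1)->(3,2) | p4:(2,2)->(2,3)
Step 3: p0:escaped | p1:escaped | p2:(3,3)->(3,4)->EXIT | p3:(3,2)->(3,3) | p4:(2,3)->(2,4)->EXIT
Step 4: p0:escaped | p1:escaped | p2:escaped | p3:(3,3)->(3,4)->EXIT | p4:escaped
Exit steps: [2, 1, 3, 4, 3]
First to escape: p1 at step 1

Answer: 1 1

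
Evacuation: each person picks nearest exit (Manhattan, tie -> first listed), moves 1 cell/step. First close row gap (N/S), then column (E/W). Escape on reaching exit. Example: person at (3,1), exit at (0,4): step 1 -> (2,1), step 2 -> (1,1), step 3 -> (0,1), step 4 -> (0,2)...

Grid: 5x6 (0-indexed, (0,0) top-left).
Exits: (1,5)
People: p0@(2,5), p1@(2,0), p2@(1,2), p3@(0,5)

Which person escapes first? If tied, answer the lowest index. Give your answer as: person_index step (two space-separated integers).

Answer: 0 1

Derivation:
Step 1: p0:(2,5)->(1,5)->EXIT | p1:(2,0)->(1,0) | p2:(1,2)->(1,3) | p3:(0,5)->(1,5)->EXIT
Step 2: p0:escaped | p1:(1,0)->(1,1) | p2:(1,3)->(1,4) | p3:escaped
Step 3: p0:escaped | p1:(1,1)->(1,2) | p2:(1,4)->(1,5)->EXIT | p3:escaped
Step 4: p0:escaped | p1:(1,2)->(1,3) | p2:escaped | p3:escaped
Step 5: p0:escaped | p1:(1,3)->(1,4) | p2:escaped | p3:escaped
Step 6: p0:escaped | p1:(1,4)->(1,5)->EXIT | p2:escaped | p3:escaped
Exit steps: [1, 6, 3, 1]
First to escape: p0 at step 1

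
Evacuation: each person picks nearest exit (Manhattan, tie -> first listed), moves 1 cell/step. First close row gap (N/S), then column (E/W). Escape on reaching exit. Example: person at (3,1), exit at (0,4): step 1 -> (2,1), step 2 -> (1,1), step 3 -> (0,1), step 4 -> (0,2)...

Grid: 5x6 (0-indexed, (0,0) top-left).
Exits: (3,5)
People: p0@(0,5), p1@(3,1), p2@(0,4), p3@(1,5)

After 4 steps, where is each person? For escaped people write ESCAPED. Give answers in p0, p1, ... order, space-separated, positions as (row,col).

Step 1: p0:(0,5)->(1,5) | p1:(3,1)->(3,2) | p2:(0,4)->(1,4) | p3:(1,5)->(2,5)
Step 2: p0:(1,5)->(2,5) | p1:(3,2)->(3,3) | p2:(1,4)->(2,4) | p3:(2,5)->(3,5)->EXIT
Step 3: p0:(2,5)->(3,5)->EXIT | p1:(3,3)->(3,4) | p2:(2,4)->(3,4) | p3:escaped
Step 4: p0:escaped | p1:(3,4)->(3,5)->EXIT | p2:(3,4)->(3,5)->EXIT | p3:escaped

ESCAPED ESCAPED ESCAPED ESCAPED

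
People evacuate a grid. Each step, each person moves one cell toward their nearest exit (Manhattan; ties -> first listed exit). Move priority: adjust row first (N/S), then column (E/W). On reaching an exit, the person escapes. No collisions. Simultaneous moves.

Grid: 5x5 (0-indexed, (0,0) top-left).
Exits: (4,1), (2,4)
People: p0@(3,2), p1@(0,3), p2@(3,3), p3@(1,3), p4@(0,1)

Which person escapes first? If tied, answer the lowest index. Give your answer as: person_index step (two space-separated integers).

Answer: 0 2

Derivation:
Step 1: p0:(3,2)->(4,2) | p1:(0,3)->(1,3) | p2:(3,3)->(2,3) | p3:(1,3)->(2,3) | p4:(0,1)->(1,1)
Step 2: p0:(4,2)->(4,1)->EXIT | p1:(1,3)->(2,3) | p2:(2,3)->(2,4)->EXIT | p3:(2,3)->(2,4)->EXIT | p4:(1,1)->(2,1)
Step 3: p0:escaped | p1:(2,3)->(2,4)->EXIT | p2:escaped | p3:escaped | p4:(2,1)->(3,1)
Step 4: p0:escaped | p1:escaped | p2:escaped | p3:escaped | p4:(3,1)->(4,1)->EXIT
Exit steps: [2, 3, 2, 2, 4]
First to escape: p0 at step 2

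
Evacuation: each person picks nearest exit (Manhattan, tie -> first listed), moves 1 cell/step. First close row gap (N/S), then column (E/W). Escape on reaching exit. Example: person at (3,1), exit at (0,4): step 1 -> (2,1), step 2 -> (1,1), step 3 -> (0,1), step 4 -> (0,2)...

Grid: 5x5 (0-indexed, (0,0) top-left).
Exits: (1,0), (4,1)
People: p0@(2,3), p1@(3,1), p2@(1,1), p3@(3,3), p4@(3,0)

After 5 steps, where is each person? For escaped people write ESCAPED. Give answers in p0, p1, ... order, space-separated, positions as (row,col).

Step 1: p0:(2,3)->(1,3) | p1:(3,1)->(4,1)->EXIT | p2:(1,1)->(1,0)->EXIT | p3:(3,3)->(4,3) | p4:(3,0)->(2,0)
Step 2: p0:(1,3)->(1,2) | p1:escaped | p2:escaped | p3:(4,3)->(4,2) | p4:(2,0)->(1,0)->EXIT
Step 3: p0:(1,2)->(1,1) | p1:escaped | p2:escaped | p3:(4,2)->(4,1)->EXIT | p4:escaped
Step 4: p0:(1,1)->(1,0)->EXIT | p1:escaped | p2:escaped | p3:escaped | p4:escaped

ESCAPED ESCAPED ESCAPED ESCAPED ESCAPED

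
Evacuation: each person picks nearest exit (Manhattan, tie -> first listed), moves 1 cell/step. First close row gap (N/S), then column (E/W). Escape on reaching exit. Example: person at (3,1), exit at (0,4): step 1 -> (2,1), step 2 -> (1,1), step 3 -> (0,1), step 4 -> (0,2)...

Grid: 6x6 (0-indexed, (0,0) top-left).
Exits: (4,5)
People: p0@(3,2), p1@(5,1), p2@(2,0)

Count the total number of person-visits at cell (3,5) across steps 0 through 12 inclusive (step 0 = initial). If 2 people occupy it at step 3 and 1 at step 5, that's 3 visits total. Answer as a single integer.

Answer: 0

Derivation:
Step 0: p0@(3,2) p1@(5,1) p2@(2,0) -> at (3,5): 0 [-], cum=0
Step 1: p0@(4,2) p1@(4,1) p2@(3,0) -> at (3,5): 0 [-], cum=0
Step 2: p0@(4,3) p1@(4,2) p2@(4,0) -> at (3,5): 0 [-], cum=0
Step 3: p0@(4,4) p1@(4,3) p2@(4,1) -> at (3,5): 0 [-], cum=0
Step 4: p0@ESC p1@(4,4) p2@(4,2) -> at (3,5): 0 [-], cum=0
Step 5: p0@ESC p1@ESC p2@(4,3) -> at (3,5): 0 [-], cum=0
Step 6: p0@ESC p1@ESC p2@(4,4) -> at (3,5): 0 [-], cum=0
Step 7: p0@ESC p1@ESC p2@ESC -> at (3,5): 0 [-], cum=0
Total visits = 0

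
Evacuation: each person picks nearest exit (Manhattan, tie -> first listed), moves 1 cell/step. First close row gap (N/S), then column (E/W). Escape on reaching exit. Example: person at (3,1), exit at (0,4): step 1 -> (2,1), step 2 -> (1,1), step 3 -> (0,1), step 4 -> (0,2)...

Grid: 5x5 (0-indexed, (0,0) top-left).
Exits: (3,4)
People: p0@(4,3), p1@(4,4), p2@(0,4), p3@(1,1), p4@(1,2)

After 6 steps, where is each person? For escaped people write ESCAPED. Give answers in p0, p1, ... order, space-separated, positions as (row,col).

Step 1: p0:(4,3)->(3,3) | p1:(4,4)->(3,4)->EXIT | p2:(0,4)->(1,4) | p3:(1,1)->(2,1) | p4:(1,2)->(2,2)
Step 2: p0:(3,3)->(3,4)->EXIT | p1:escaped | p2:(1,4)->(2,4) | p3:(2,1)->(3,1) | p4:(2,2)->(3,2)
Step 3: p0:escaped | p1:escaped | p2:(2,4)->(3,4)->EXIT | p3:(3,1)->(3,2) | p4:(3,2)->(3,3)
Step 4: p0:escaped | p1:escaped | p2:escaped | p3:(3,2)->(3,3) | p4:(3,3)->(3,4)->EXIT
Step 5: p0:escaped | p1:escaped | p2:escaped | p3:(3,3)->(3,4)->EXIT | p4:escaped

ESCAPED ESCAPED ESCAPED ESCAPED ESCAPED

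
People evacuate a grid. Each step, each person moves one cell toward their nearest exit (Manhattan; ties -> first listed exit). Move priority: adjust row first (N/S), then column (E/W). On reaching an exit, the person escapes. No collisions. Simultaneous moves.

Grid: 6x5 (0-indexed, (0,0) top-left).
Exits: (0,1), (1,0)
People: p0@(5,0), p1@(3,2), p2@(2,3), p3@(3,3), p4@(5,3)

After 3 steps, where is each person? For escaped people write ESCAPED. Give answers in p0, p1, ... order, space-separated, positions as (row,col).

Step 1: p0:(5,0)->(4,0) | p1:(3,2)->(2,2) | p2:(2,3)->(1,3) | p3:(3,3)->(2,3) | p4:(5,3)->(4,3)
Step 2: p0:(4,0)->(3,0) | p1:(2,2)->(1,2) | p2:(1,3)->(0,3) | p3:(2,3)->(1,3) | p4:(4,3)->(3,3)
Step 3: p0:(3,0)->(2,0) | p1:(1,2)->(0,2) | p2:(0,3)->(0,2) | p3:(1,3)->(0,3) | p4:(3,3)->(2,3)

(2,0) (0,2) (0,2) (0,3) (2,3)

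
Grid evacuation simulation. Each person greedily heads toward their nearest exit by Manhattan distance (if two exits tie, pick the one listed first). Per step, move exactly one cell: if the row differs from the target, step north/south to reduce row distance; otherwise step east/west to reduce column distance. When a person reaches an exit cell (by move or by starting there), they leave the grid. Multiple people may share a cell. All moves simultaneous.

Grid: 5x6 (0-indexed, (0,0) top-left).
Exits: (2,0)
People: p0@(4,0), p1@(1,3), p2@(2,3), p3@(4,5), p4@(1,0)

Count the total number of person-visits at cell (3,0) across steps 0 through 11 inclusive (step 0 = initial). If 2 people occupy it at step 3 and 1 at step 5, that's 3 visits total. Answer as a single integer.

Step 0: p0@(4,0) p1@(1,3) p2@(2,3) p3@(4,5) p4@(1,0) -> at (3,0): 0 [-], cum=0
Step 1: p0@(3,0) p1@(2,3) p2@(2,2) p3@(3,5) p4@ESC -> at (3,0): 1 [p0], cum=1
Step 2: p0@ESC p1@(2,2) p2@(2,1) p3@(2,5) p4@ESC -> at (3,0): 0 [-], cum=1
Step 3: p0@ESC p1@(2,1) p2@ESC p3@(2,4) p4@ESC -> at (3,0): 0 [-], cum=1
Step 4: p0@ESC p1@ESC p2@ESC p3@(2,3) p4@ESC -> at (3,0): 0 [-], cum=1
Step 5: p0@ESC p1@ESC p2@ESC p3@(2,2) p4@ESC -> at (3,0): 0 [-], cum=1
Step 6: p0@ESC p1@ESC p2@ESC p3@(2,1) p4@ESC -> at (3,0): 0 [-], cum=1
Step 7: p0@ESC p1@ESC p2@ESC p3@ESC p4@ESC -> at (3,0): 0 [-], cum=1
Total visits = 1

Answer: 1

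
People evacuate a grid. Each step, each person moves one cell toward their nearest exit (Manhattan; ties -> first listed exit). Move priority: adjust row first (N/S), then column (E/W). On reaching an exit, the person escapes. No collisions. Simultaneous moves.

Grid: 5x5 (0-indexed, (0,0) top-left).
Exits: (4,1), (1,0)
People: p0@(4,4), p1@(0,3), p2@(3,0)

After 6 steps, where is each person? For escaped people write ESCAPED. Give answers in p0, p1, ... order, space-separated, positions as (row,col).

Step 1: p0:(4,4)->(4,3) | p1:(0,3)->(1,3) | p2:(3,0)->(4,0)
Step 2: p0:(4,3)->(4,2) | p1:(1,3)->(1,2) | p2:(4,0)->(4,1)->EXIT
Step 3: p0:(4,2)->(4,1)->EXIT | p1:(1,2)->(1,1) | p2:escaped
Step 4: p0:escaped | p1:(1,1)->(1,0)->EXIT | p2:escaped

ESCAPED ESCAPED ESCAPED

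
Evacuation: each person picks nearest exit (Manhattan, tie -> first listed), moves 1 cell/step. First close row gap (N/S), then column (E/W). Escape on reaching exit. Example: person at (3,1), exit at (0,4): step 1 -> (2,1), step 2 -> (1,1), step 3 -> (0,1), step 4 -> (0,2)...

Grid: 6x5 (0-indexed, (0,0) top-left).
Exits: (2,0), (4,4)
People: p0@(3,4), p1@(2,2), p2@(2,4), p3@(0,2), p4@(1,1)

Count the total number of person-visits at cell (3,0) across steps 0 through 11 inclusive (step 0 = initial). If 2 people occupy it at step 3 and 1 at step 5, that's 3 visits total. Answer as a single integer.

Step 0: p0@(3,4) p1@(2,2) p2@(2,4) p3@(0,2) p4@(1,1) -> at (3,0): 0 [-], cum=0
Step 1: p0@ESC p1@(2,1) p2@(3,4) p3@(1,2) p4@(2,1) -> at (3,0): 0 [-], cum=0
Step 2: p0@ESC p1@ESC p2@ESC p3@(2,2) p4@ESC -> at (3,0): 0 [-], cum=0
Step 3: p0@ESC p1@ESC p2@ESC p3@(2,1) p4@ESC -> at (3,0): 0 [-], cum=0
Step 4: p0@ESC p1@ESC p2@ESC p3@ESC p4@ESC -> at (3,0): 0 [-], cum=0
Total visits = 0

Answer: 0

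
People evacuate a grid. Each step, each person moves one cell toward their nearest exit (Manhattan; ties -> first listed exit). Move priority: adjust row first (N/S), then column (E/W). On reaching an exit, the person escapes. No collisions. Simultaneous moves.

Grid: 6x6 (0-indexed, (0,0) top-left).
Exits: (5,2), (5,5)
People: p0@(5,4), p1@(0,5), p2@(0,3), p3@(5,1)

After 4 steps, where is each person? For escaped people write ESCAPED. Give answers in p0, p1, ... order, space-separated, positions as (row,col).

Step 1: p0:(5,4)->(5,5)->EXIT | p1:(0,5)->(1,5) | p2:(0,3)->(1,3) | p3:(5,1)->(5,2)->EXIT
Step 2: p0:escaped | p1:(1,5)->(2,5) | p2:(1,3)->(2,3) | p3:escaped
Step 3: p0:escaped | p1:(2,5)->(3,5) | p2:(2,3)->(3,3) | p3:escaped
Step 4: p0:escaped | p1:(3,5)->(4,5) | p2:(3,3)->(4,3) | p3:escaped

ESCAPED (4,5) (4,3) ESCAPED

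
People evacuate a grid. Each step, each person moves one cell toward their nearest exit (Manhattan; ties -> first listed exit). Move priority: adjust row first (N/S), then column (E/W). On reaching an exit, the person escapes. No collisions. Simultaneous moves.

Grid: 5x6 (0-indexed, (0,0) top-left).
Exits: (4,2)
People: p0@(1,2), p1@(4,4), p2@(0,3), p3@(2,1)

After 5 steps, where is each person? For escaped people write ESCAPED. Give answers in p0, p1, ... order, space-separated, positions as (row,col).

Step 1: p0:(1,2)->(2,2) | p1:(4,4)->(4,3) | p2:(0,3)->(1,3) | p3:(2,1)->(3,1)
Step 2: p0:(2,2)->(3,2) | p1:(4,3)->(4,2)->EXIT | p2:(1,3)->(2,3) | p3:(3,1)->(4,1)
Step 3: p0:(3,2)->(4,2)->EXIT | p1:escaped | p2:(2,3)->(3,3) | p3:(4,1)->(4,2)->EXIT
Step 4: p0:escaped | p1:escaped | p2:(3,3)->(4,3) | p3:escaped
Step 5: p0:escaped | p1:escaped | p2:(4,3)->(4,2)->EXIT | p3:escaped

ESCAPED ESCAPED ESCAPED ESCAPED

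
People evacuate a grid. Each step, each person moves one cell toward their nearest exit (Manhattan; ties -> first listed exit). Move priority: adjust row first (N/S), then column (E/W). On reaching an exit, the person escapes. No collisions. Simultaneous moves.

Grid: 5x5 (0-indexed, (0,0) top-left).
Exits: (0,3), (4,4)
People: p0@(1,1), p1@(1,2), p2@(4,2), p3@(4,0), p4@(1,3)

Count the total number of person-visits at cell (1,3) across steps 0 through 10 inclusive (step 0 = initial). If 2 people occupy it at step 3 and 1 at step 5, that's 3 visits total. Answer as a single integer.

Answer: 1

Derivation:
Step 0: p0@(1,1) p1@(1,2) p2@(4,2) p3@(4,0) p4@(1,3) -> at (1,3): 1 [p4], cum=1
Step 1: p0@(0,1) p1@(0,2) p2@(4,3) p3@(4,1) p4@ESC -> at (1,3): 0 [-], cum=1
Step 2: p0@(0,2) p1@ESC p2@ESC p3@(4,2) p4@ESC -> at (1,3): 0 [-], cum=1
Step 3: p0@ESC p1@ESC p2@ESC p3@(4,3) p4@ESC -> at (1,3): 0 [-], cum=1
Step 4: p0@ESC p1@ESC p2@ESC p3@ESC p4@ESC -> at (1,3): 0 [-], cum=1
Total visits = 1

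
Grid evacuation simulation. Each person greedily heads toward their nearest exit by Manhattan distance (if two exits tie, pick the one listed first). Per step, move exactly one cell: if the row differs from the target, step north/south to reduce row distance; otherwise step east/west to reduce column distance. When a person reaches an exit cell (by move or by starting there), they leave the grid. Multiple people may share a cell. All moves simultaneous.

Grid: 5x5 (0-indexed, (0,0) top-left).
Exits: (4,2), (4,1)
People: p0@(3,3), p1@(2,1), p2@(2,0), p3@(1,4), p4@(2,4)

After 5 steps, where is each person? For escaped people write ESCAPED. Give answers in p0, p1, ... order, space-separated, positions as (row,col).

Step 1: p0:(3,3)->(4,3) | p1:(2,1)->(3,1) | p2:(2,0)->(3,0) | p3:(1,4)->(2,4) | p4:(2,4)->(3,4)
Step 2: p0:(4,3)->(4,2)->EXIT | p1:(3,1)->(4,1)->EXIT | p2:(3,0)->(4,0) | p3:(2,4)->(3,4) | p4:(3,4)->(4,4)
Step 3: p0:escaped | p1:escaped | p2:(4,0)->(4,1)->EXIT | p3:(3,4)->(4,4) | p4:(4,4)->(4,3)
Step 4: p0:escaped | p1:escaped | p2:escaped | p3:(4,4)->(4,3) | p4:(4,3)->(4,2)->EXIT
Step 5: p0:escaped | p1:escaped | p2:escaped | p3:(4,3)->(4,2)->EXIT | p4:escaped

ESCAPED ESCAPED ESCAPED ESCAPED ESCAPED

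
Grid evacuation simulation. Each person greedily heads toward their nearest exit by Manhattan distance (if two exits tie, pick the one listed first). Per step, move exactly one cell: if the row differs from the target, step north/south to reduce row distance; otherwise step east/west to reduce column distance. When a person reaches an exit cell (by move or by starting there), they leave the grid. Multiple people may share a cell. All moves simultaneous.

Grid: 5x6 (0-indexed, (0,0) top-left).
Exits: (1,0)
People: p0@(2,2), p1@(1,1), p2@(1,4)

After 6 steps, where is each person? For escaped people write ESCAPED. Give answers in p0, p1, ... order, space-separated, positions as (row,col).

Step 1: p0:(2,2)->(1,2) | p1:(1,1)->(1,0)->EXIT | p2:(1,4)->(1,3)
Step 2: p0:(1,2)->(1,1) | p1:escaped | p2:(1,3)->(1,2)
Step 3: p0:(1,1)->(1,0)->EXIT | p1:escaped | p2:(1,2)->(1,1)
Step 4: p0:escaped | p1:escaped | p2:(1,1)->(1,0)->EXIT

ESCAPED ESCAPED ESCAPED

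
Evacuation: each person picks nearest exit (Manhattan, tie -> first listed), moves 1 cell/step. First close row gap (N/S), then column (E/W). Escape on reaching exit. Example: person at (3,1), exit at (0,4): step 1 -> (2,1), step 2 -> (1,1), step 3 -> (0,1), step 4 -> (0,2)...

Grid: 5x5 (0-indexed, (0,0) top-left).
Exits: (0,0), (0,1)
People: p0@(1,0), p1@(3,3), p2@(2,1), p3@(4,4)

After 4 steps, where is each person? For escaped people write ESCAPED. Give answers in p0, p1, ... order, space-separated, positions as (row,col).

Step 1: p0:(1,0)->(0,0)->EXIT | p1:(3,3)->(2,3) | p2:(2,1)->(1,1) | p3:(4,4)->(3,4)
Step 2: p0:escaped | p1:(2,3)->(1,3) | p2:(1,1)->(0,1)->EXIT | p3:(3,4)->(2,4)
Step 3: p0:escaped | p1:(1,3)->(0,3) | p2:escaped | p3:(2,4)->(1,4)
Step 4: p0:escaped | p1:(0,3)->(0,2) | p2:escaped | p3:(1,4)->(0,4)

ESCAPED (0,2) ESCAPED (0,4)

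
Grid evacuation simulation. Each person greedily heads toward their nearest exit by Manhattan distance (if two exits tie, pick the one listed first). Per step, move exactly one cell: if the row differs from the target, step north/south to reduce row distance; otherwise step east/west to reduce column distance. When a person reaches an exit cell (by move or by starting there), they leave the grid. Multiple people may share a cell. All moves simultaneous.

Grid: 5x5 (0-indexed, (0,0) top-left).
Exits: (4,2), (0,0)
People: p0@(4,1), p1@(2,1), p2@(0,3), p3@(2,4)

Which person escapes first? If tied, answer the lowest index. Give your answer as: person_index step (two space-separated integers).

Answer: 0 1

Derivation:
Step 1: p0:(4,1)->(4,2)->EXIT | p1:(2,1)->(3,1) | p2:(0,3)->(0,2) | p3:(2,4)->(3,4)
Step 2: p0:escaped | p1:(3,1)->(4,1) | p2:(0,2)->(0,1) | p3:(3,4)->(4,4)
Step 3: p0:escaped | p1:(4,1)->(4,2)->EXIT | p2:(0,1)->(0,0)->EXIT | p3:(4,4)->(4,3)
Step 4: p0:escaped | p1:escaped | p2:escaped | p3:(4,3)->(4,2)->EXIT
Exit steps: [1, 3, 3, 4]
First to escape: p0 at step 1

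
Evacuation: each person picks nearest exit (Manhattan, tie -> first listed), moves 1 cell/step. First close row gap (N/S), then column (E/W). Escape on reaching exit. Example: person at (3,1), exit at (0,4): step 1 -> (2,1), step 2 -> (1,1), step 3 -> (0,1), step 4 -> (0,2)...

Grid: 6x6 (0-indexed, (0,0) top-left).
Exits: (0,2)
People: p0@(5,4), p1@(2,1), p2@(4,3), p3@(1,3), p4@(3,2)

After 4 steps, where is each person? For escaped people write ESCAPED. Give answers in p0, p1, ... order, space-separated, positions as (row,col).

Step 1: p0:(5,4)->(4,4) | p1:(2,1)->(1,1) | p2:(4,3)->(3,3) | p3:(1,3)->(0,3) | p4:(3,2)->(2,2)
Step 2: p0:(4,4)->(3,4) | p1:(1,1)->(0,1) | p2:(3,3)->(2,3) | p3:(0,3)->(0,2)->EXIT | p4:(2,2)->(1,2)
Step 3: p0:(3,4)->(2,4) | p1:(0,1)->(0,2)->EXIT | p2:(2,3)->(1,3) | p3:escaped | p4:(1,2)->(0,2)->EXIT
Step 4: p0:(2,4)->(1,4) | p1:escaped | p2:(1,3)->(0,3) | p3:escaped | p4:escaped

(1,4) ESCAPED (0,3) ESCAPED ESCAPED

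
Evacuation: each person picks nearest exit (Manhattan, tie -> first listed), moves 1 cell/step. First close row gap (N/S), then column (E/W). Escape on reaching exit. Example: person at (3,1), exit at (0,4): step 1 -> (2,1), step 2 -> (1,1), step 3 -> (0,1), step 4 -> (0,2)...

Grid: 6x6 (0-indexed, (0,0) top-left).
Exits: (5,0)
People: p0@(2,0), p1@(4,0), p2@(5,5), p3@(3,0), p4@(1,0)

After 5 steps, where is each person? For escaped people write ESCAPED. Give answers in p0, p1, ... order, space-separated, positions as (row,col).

Step 1: p0:(2,0)->(3,0) | p1:(4,0)->(5,0)->EXIT | p2:(5,5)->(5,4) | p3:(3,0)->(4,0) | p4:(1,0)->(2,0)
Step 2: p0:(3,0)->(4,0) | p1:escaped | p2:(5,4)->(5,3) | p3:(4,0)->(5,0)->EXIT | p4:(2,0)->(3,0)
Step 3: p0:(4,0)->(5,0)->EXIT | p1:escaped | p2:(5,3)->(5,2) | p3:escaped | p4:(3,0)->(4,0)
Step 4: p0:escaped | p1:escaped | p2:(5,2)->(5,1) | p3:escaped | p4:(4,0)->(5,0)->EXIT
Step 5: p0:escaped | p1:escaped | p2:(5,1)->(5,0)->EXIT | p3:escaped | p4:escaped

ESCAPED ESCAPED ESCAPED ESCAPED ESCAPED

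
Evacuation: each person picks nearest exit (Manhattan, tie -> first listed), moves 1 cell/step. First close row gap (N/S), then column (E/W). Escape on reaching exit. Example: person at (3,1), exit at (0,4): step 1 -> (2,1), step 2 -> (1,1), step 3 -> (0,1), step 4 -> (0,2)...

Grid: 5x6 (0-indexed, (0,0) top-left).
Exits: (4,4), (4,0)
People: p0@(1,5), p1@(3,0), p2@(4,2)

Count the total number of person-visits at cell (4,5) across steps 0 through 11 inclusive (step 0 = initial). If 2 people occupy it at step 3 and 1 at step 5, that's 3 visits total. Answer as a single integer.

Answer: 1

Derivation:
Step 0: p0@(1,5) p1@(3,0) p2@(4,2) -> at (4,5): 0 [-], cum=0
Step 1: p0@(2,5) p1@ESC p2@(4,3) -> at (4,5): 0 [-], cum=0
Step 2: p0@(3,5) p1@ESC p2@ESC -> at (4,5): 0 [-], cum=0
Step 3: p0@(4,5) p1@ESC p2@ESC -> at (4,5): 1 [p0], cum=1
Step 4: p0@ESC p1@ESC p2@ESC -> at (4,5): 0 [-], cum=1
Total visits = 1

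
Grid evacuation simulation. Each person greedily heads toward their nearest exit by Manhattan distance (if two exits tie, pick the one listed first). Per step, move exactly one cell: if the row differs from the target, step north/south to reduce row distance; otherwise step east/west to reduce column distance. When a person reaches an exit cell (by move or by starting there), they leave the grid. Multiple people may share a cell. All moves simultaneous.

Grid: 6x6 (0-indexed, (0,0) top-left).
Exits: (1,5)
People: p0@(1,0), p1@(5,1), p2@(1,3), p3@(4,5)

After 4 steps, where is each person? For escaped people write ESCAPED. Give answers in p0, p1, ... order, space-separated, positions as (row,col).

Step 1: p0:(1,0)->(1,1) | p1:(5,1)->(4,1) | p2:(1,3)->(1,4) | p3:(4,5)->(3,5)
Step 2: p0:(1,1)->(1,2) | p1:(4,1)->(3,1) | p2:(1,4)->(1,5)->EXIT | p3:(3,5)->(2,5)
Step 3: p0:(1,2)->(1,3) | p1:(3,1)->(2,1) | p2:escaped | p3:(2,5)->(1,5)->EXIT
Step 4: p0:(1,3)->(1,4) | p1:(2,1)->(1,1) | p2:escaped | p3:escaped

(1,4) (1,1) ESCAPED ESCAPED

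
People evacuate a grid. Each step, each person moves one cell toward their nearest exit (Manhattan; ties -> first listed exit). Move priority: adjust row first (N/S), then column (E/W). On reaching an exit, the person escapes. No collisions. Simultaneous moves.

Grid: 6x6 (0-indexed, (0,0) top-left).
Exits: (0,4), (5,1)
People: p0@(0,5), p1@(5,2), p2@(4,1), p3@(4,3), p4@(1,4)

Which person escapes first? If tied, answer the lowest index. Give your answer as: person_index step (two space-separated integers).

Step 1: p0:(0,5)->(0,4)->EXIT | p1:(5,2)->(5,1)->EXIT | p2:(4,1)->(5,1)->EXIT | p3:(4,3)->(5,3) | p4:(1,4)->(0,4)->EXIT
Step 2: p0:escaped | p1:escaped | p2:escaped | p3:(5,3)->(5,2) | p4:escaped
Step 3: p0:escaped | p1:escaped | p2:escaped | p3:(5,2)->(5,1)->EXIT | p4:escaped
Exit steps: [1, 1, 1, 3, 1]
First to escape: p0 at step 1

Answer: 0 1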